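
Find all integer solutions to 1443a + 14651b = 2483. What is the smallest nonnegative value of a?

418

gcd(14651, 1443) = 13  (14651 = 10*1443 + 221, 1443 = 6*221 + 117, 221 = 1*117 + 104, 117 = 1*104 + 13, 104 = 8*13).
13 divides 2483, so solutions exist.
Back-substituting, 1443*(132) + 14651*(-13) = 13.
Scale by 2483/13 = 191: (a₀, b₀) = (25212, -2483).
General solution: a = 25212 + 1127t, b = -2483 - 111t for integer t.
a ≥ 0: smallest is 25212 mod 1127 = 418 (at t = -22), with b = -41.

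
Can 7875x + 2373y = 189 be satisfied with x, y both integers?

yes

gcd(7875, 2373) = 21  (7875 = 3*2373 + 756, 2373 = 3*756 + 105, 756 = 7*105 + 21, 105 = 5*21).
21 divides 189, so integer solutions exist.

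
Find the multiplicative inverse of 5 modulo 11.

9

gcd(11, 5):
  11 = 2×5 + 1
  5 = 5×1
so gcd(11, 5) = 1.
Back-substitute for Bézout coefficients:
  1 = 11 - 2×5
  ... = 5×(-2) + 11×(1)
So 5×-2 ≡ 1 (mod 11), and -2 mod 11 = 9.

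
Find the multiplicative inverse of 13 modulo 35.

gcd(35, 13) = 1  (35 = 2*13 + 9, 13 = 1*9 + 4, 9 = 2*4 + 1, 4 = 4*1).
Back-substituting, 13*(-8) + 35*(3) = 1.
So 13*-8 ≡ 1 (mod 35), and -8 mod 35 = 27.

27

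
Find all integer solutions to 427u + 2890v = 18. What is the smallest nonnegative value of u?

gcd(2890, 427):
  2890 = 6*427 + 328
  427 = 1*328 + 99
  328 = 3*99 + 31
  99 = 3*31 + 6
  31 = 5*6 + 1
  6 = 6*1
so gcd(2890, 427) = 1.
1 divides 18, so solutions exist.
Back-substitute for Bézout coefficients:
  1 = 31 - 5*6
  ... = 427*(-467) + 2890*(69)
Scale by 18/1 = 18: (u₀, v₀) = (-8406, 1242).
General solution: u = -8406 + 2890t, v = 1242 - 427t for integer t.
u ≥ 0: smallest is -8406 mod 2890 = 264 (at t = 3), with v = -39.

264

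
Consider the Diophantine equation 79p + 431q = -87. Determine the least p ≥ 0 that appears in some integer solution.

48

gcd(431, 79):
  431 = 5*79 + 36
  79 = 2*36 + 7
  36 = 5*7 + 1
  7 = 7*1
so gcd(431, 79) = 1.
1 divides -87, so solutions exist.
Back-substitute for Bézout coefficients:
  1 = 36 - 5*7
  ... = 79*(-60) + 431*(11)
Scale by -87/1 = -87: (p₀, q₀) = (5220, -957).
General solution: p = 5220 + 431t, q = -957 - 79t for integer t.
p ≥ 0: smallest is 5220 mod 431 = 48 (at t = -12), with q = -9.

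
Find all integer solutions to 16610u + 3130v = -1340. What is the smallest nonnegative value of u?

279

gcd(16610, 3130):
  16610 = 5*3130 + 960
  3130 = 3*960 + 250
  960 = 3*250 + 210
  250 = 1*210 + 40
  210 = 5*40 + 10
  40 = 4*10
so gcd(16610, 3130) = 10.
10 divides -1340, so solutions exist.
Back-substitute for Bézout coefficients:
  10 = 210 - 5*40
  ... = 16610*(75) + 3130*(-398)
Scale by -1340/10 = -134: (u₀, v₀) = (-10050, 53332).
General solution: u = -10050 + 313t, v = 53332 - 1661t for integer t.
u ≥ 0: smallest is -10050 mod 313 = 279 (at t = 33), with v = -1481.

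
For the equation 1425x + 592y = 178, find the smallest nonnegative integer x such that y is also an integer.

gcd(1425, 592):
  1425 = 2*592 + 241
  592 = 2*241 + 110
  241 = 2*110 + 21
  110 = 5*21 + 5
  21 = 4*5 + 1
  5 = 5*1
so gcd(1425, 592) = 1.
1 divides 178, so solutions exist.
Back-substitute for Bézout coefficients:
  1 = 21 - 4*5
  ... = 1425*(113) + 592*(-272)
Scale by 178/1 = 178: (x₀, y₀) = (20114, -48416).
General solution: x = 20114 + 592t, y = -48416 - 1425t for integer t.
x ≥ 0: smallest is 20114 mod 592 = 578 (at t = -33), with y = -1391.

578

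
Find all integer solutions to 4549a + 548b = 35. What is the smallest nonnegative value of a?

gcd(4549, 548) = 1  (4549 = 8·548 + 165, 548 = 3·165 + 53, 165 = 3·53 + 6, 53 = 8·6 + 5, 6 = 1·5 + 1, 5 = 5·1).
1 divides 35, so solutions exist.
Back-substituting, 4549·(93) + 548·(-772) = 1.
Scale by 35/1 = 35: (a₀, b₀) = (3255, -27020).
General solution: a = 3255 + 548t, b = -27020 - 4549t for integer t.
a ≥ 0: smallest is 3255 mod 548 = 515 (at t = -5), with b = -4275.

515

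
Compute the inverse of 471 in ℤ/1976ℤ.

1439

gcd(1976, 471):
  1976 = 4*471 + 92
  471 = 5*92 + 11
  92 = 8*11 + 4
  11 = 2*4 + 3
  4 = 1*3 + 1
  3 = 3*1
so gcd(1976, 471) = 1.
Back-substitute for Bézout coefficients:
  1 = 4 - 1*3
  ... = 471*(-537) + 1976*(128)
So 471*-537 ≡ 1 (mod 1976), and -537 mod 1976 = 1439.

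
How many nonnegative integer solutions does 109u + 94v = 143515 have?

14

gcd(109, 94):
  109 = 1×94 + 15
  94 = 6×15 + 4
  15 = 3×4 + 3
  4 = 1×3 + 1
  3 = 3×1
so gcd(109, 94) = 1.
Back-substitute for Bézout coefficients:
  1 = 4 - 1×3
  ... = 109×(-25) + 94×(29)
Scale by 143515: one solution is (-3587875, 4161935). Reduce u mod 94: (11, 1514).
General: u = 11 + 94t, v = 1514 - 109t.
u ≥ 0 ⇒ t ≥ 0; v ≥ 0 ⇒ t ≤ 13. So t ∈ [0, 13]: 14 solutions.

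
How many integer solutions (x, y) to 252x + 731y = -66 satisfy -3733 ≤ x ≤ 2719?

9

gcd(731, 252) = 1.
By Bézout, 252*(351) + 731*(-121) = 1.
Particular solution: (226, -78).
General solution: x = 226 + 731t, y = -78 - 252t for integer t.
-3733 ≤ 226 + 731t ≤ 2719 gives t ∈ [-5, 3], which is 9 values.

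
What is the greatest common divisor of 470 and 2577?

gcd(2577, 470):
  2577 = 5×470 + 227
  470 = 2×227 + 16
  227 = 14×16 + 3
  16 = 5×3 + 1
  3 = 3×1
so gcd(2577, 470) = 1.

1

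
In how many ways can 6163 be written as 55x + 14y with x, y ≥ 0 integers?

gcd(55, 14) = 1.
By Bézout, 55×(-1) + 14×(4) = 1.
One solution: (11, 397).
General: x = 11 + 14t, y = 397 - 55t.
x ≥ 0 ⇒ t ≥ 0; y ≥ 0 ⇒ t ≤ 7. So t ∈ [0, 7]: 8 solutions.

8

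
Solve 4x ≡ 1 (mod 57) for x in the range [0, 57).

43

gcd(57, 4) = 1.
By Bézout, 4·(-14) + 57·(1) = 1.
So 4·-14 ≡ 1 (mod 57), and -14 mod 57 = 43.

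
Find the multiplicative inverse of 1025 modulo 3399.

gcd(3399, 1025) = 1  (3399 = 3·1025 + 324, 1025 = 3·324 + 53, 324 = 6·53 + 6, 53 = 8·6 + 5, 6 = 1·5 + 1, 5 = 5·1).
Back-substituting, 1025·(-577) + 3399·(174) = 1.
So 1025·-577 ≡ 1 (mod 3399), and -577 mod 3399 = 2822.

2822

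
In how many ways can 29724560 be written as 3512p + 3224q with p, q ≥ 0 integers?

21

gcd(3512, 3224) = 8  (3512 = 1×3224 + 288, 3224 = 11×288 + 56, 288 = 5×56 + 8, 56 = 7×8).
Back-substituting, 3512×(56) + 3224×(-61) = 8.
Scale by 3715570: one solution is (208071920, -226649770). Reduce p mod 403: (199, 9003).
General: p = 199 + 403t, q = 9003 - 439t.
p ≥ 0 ⇒ t ≥ 0; q ≥ 0 ⇒ t ≤ 20. So t ∈ [0, 20]: 21 solutions.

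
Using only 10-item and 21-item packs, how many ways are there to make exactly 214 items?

Need nonnegative integers with 10j + 21k = 214.
gcd(10, 21) = 1, and 10·(-2) + 21·(1) = 1.
So (j₀, k₀) = (-428, 214); general j = -428 + 21t, k = 214 - 10t.
j ≥ 0 ⇒ t ≥ 21; k ≥ 0 ⇒ t ≤ 21. That's 1 value of t.

1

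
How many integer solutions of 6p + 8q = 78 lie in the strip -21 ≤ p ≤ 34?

gcd(8, 6) = 2  (8 = 1*6 + 2, 6 = 3*2).
Back-substituting, 6*(-1) + 8*(1) = 2.
Scale by 39: particular solution (-39, 39); reduce p mod 4: (1, 9).
General solution: p = 1 + 4t, q = 9 - 3t for integer t.
-21 ≤ 1 + 4t ≤ 34 gives t ∈ [-5, 8], which is 14 values.

14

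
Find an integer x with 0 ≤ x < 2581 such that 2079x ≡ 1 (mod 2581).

gcd(2581, 2079) = 1  (2581 = 1·2079 + 502, 2079 = 4·502 + 71, 502 = 7·71 + 5, 71 = 14·5 + 1, 5 = 5·1).
Back-substituting, 2079·(509) + 2581·(-410) = 1.
So 2079·509 ≡ 1 (mod 2581), and 509 mod 2581 = 509.

509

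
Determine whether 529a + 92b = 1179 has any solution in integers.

gcd(529, 92) = 23.
23 does not divide 1179 (remainder 6), so no integer solutions.

no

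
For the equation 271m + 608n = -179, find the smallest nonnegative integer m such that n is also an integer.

gcd(608, 271) = 1.
1 divides -179, so solutions exist.
By Bézout, 271·(175) + 608·(-78) = 1.
Scale by -179/1 = -179: (m₀, n₀) = (-31325, 13962).
General solution: m = -31325 + 608t, n = 13962 - 271t for integer t.
m ≥ 0: smallest is -31325 mod 608 = 291 (at t = 52), with n = -130.

291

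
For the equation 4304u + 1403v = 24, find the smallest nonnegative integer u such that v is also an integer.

gcd(4304, 1403) = 1.
1 divides 24, so solutions exist.
By Bézout, 4304×(192) + 1403×(-589) = 1.
Scale by 24/1 = 24: (u₀, v₀) = (4608, -14136).
General solution: u = 4608 + 1403t, v = -14136 - 4304t for integer t.
u ≥ 0: smallest is 4608 mod 1403 = 399 (at t = -3), with v = -1224.

399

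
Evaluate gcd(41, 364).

gcd(364, 41):
  364 = 8*41 + 36
  41 = 1*36 + 5
  36 = 7*5 + 1
  5 = 5*1
so gcd(364, 41) = 1.

1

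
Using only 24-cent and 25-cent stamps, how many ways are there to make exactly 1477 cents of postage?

2

Need nonnegative integers with 24j + 25k = 1477.
gcd(24, 25) = 1, and 24·(-1) + 25·(1) = 1.
So (j₀, k₀) = (-1477, 1477); general j = -1477 + 25t, k = 1477 - 24t.
j ≥ 0 ⇒ t ≥ 60; k ≥ 0 ⇒ t ≤ 61. That's 2 values of t.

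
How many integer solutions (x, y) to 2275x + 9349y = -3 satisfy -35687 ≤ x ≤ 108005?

gcd(9349, 2275) = 1.
By Bézout, 2275*(826) + 9349*(-201) = 1.
Particular solution: (6871, -1672).
General solution: x = 6871 + 9349t, y = -1672 - 2275t for integer t.
-35687 ≤ 6871 + 9349t ≤ 108005 gives t ∈ [-4, 10], which is 15 values.

15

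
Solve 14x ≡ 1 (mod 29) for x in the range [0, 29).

gcd(29, 14) = 1.
By Bézout, 14·(-2) + 29·(1) = 1.
So 14·-2 ≡ 1 (mod 29), and -2 mod 29 = 27.

27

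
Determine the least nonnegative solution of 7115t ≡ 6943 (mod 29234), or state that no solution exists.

gcd(29234, 7115):
  29234 = 4·7115 + 774
  7115 = 9·774 + 149
  774 = 5·149 + 29
  149 = 5·29 + 4
  29 = 7·4 + 1
  4 = 4·1
so gcd(29234, 7115) = 1.
1 divides 6943, so solutions exist.
Back-substitute for Bézout coefficients:
  1 = 29 - 7·4
  ... = 7115·(-7063) + 29234·(1719)
So 7115·(-7063) ≡ 1 (mod 29234); multiply by 6943: t ≡ -49038409 (mod 29234).
Smallest nonnegative: t = -49038409 mod 29234 = 16243.

16243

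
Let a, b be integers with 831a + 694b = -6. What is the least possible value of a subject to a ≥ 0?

466

gcd(831, 694):
  831 = 1·694 + 137
  694 = 5·137 + 9
  137 = 15·9 + 2
  9 = 4·2 + 1
  2 = 2·1
so gcd(831, 694) = 1.
1 divides -6, so solutions exist.
Back-substitute for Bézout coefficients:
  1 = 9 - 4·2
  ... = 831·(-309) + 694·(370)
Scale by -6/1 = -6: (a₀, b₀) = (1854, -2220).
General solution: a = 1854 + 694t, b = -2220 - 831t for integer t.
a ≥ 0: smallest is 1854 mod 694 = 466 (at t = -2), with b = -558.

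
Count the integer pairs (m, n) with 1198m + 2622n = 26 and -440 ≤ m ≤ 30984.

24

gcd(2622, 1198) = 2  (2622 = 2×1198 + 226, 1198 = 5×226 + 68, 226 = 3×68 + 22, 68 = 3×22 + 2, 22 = 11×2).
Back-substituting, 1198×(116) + 2622×(-53) = 2.
Scale by 13: particular solution (1508, -689); reduce m mod 1311: (197, -90).
General solution: m = 197 + 1311t, n = -90 - 599t for integer t.
-440 ≤ 197 + 1311t ≤ 30984 gives t ∈ [0, 23], which is 24 values.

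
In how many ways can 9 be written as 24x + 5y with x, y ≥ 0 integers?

gcd(24, 5):
  24 = 4·5 + 4
  5 = 1·4 + 1
  4 = 4·1
so gcd(24, 5) = 1.
Back-substitute for Bézout coefficients:
  1 = 5 - 1·4
  ... = 24·(-1) + 5·(5)
Scale by 9: one solution is (-9, 45). Reduce x mod 5: (1, -3).
General: x = 1 + 5t, y = -3 - 24t.
x ≥ 0 ⇒ t ≥ 0; y ≥ 0 ⇒ t ≤ -1. So t ∈ [0, -1]: 0 solutions.

0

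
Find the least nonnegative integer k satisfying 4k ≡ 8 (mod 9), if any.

gcd(9, 4) = 1  (9 = 2×4 + 1, 4 = 4×1).
1 divides 8, so solutions exist.
Back-substituting, 4×(-2) + 9×(1) = 1.
So 4×(-2) ≡ 1 (mod 9); multiply by 8: k ≡ -16 (mod 9).
Smallest nonnegative: k = -16 mod 9 = 2.

2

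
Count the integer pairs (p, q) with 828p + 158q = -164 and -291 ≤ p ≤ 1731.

25

gcd(828, 158) = 2  (828 = 5*158 + 38, 158 = 4*38 + 6, 38 = 6*6 + 2, 6 = 3*2).
Back-substituting, 828*(25) + 158*(-131) = 2.
Scale by -82: particular solution (-2050, 10742); reduce p mod 79: (4, -22).
General solution: p = 4 + 79t, q = -22 - 414t for integer t.
-291 ≤ 4 + 79t ≤ 1731 gives t ∈ [-3, 21], which is 25 values.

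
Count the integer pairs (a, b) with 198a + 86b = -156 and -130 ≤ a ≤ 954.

25

gcd(198, 86) = 2  (198 = 2×86 + 26, 86 = 3×26 + 8, 26 = 3×8 + 2, 8 = 4×2).
Back-substituting, 198×(10) + 86×(-23) = 2.
Scale by -78: particular solution (-780, 1794); reduce a mod 43: (37, -87).
General solution: a = 37 + 43t, b = -87 - 99t for integer t.
-130 ≤ 37 + 43t ≤ 954 gives t ∈ [-3, 21], which is 25 values.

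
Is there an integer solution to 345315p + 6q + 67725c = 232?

gcd(345315, 6):
  345315 = 57552*6 + 3
  6 = 2*3
so gcd(345315, 6) = 3.
gcd(3, 67725) = 3.
3 does not divide 232 (remainder 1), so no integer solutions.

no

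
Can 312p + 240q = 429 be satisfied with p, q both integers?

gcd(312, 240) = 24  (312 = 1×240 + 72, 240 = 3×72 + 24, 72 = 3×24).
24 does not divide 429 (remainder 21), so no integer solutions.

no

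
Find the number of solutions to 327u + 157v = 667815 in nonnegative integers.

13

gcd(327, 157) = 1  (327 = 2·157 + 13, 157 = 12·13 + 1, 13 = 13·1).
Back-substituting, 327·(-12) + 157·(25) = 1.
Scale by 667815: one solution is (-8013780, 16695375). Reduce u mod 157: (128, 3987).
General: u = 128 + 157t, v = 3987 - 327t.
u ≥ 0 ⇒ t ≥ 0; v ≥ 0 ⇒ t ≤ 12. So t ∈ [0, 12]: 13 solutions.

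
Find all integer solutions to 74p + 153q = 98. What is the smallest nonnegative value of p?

22

gcd(153, 74):
  153 = 2·74 + 5
  74 = 14·5 + 4
  5 = 1·4 + 1
  4 = 4·1
so gcd(153, 74) = 1.
1 divides 98, so solutions exist.
Back-substitute for Bézout coefficients:
  1 = 5 - 1·4
  ... = 74·(-31) + 153·(15)
Scale by 98/1 = 98: (p₀, q₀) = (-3038, 1470).
General solution: p = -3038 + 153t, q = 1470 - 74t for integer t.
p ≥ 0: smallest is -3038 mod 153 = 22 (at t = 20), with q = -10.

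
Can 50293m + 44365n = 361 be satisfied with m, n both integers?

gcd(50293, 44365):
  50293 = 1·44365 + 5928
  44365 = 7·5928 + 2869
  5928 = 2·2869 + 190
  2869 = 15·190 + 19
  190 = 10·19
so gcd(50293, 44365) = 19.
19 divides 361, so integer solutions exist.

yes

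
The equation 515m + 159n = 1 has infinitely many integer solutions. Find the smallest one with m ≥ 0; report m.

113

gcd(515, 159) = 1.
1 divides 1, so solutions exist.
By Bézout, 515·(-46) + 159·(149) = 1.
Scale by 1/1 = 1: (m₀, n₀) = (-46, 149).
General solution: m = -46 + 159t, n = 149 - 515t for integer t.
m ≥ 0: smallest is -46 mod 159 = 113 (at t = 1), with n = -366.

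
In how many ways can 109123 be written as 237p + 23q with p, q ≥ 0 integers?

20

gcd(237, 23) = 1.
By Bézout, 237·(10) + 23·(-103) = 1.
One solution: (18, 4559).
General: p = 18 + 23t, q = 4559 - 237t.
p ≥ 0 ⇒ t ≥ 0; q ≥ 0 ⇒ t ≤ 19. So t ∈ [0, 19]: 20 solutions.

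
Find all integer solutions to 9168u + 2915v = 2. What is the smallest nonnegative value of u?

634

gcd(9168, 2915):
  9168 = 3×2915 + 423
  2915 = 6×423 + 377
  423 = 1×377 + 46
  377 = 8×46 + 9
  46 = 5×9 + 1
  9 = 9×1
so gcd(9168, 2915) = 1.
1 divides 2, so solutions exist.
Back-substitute for Bézout coefficients:
  1 = 46 - 5×9
  ... = 9168×(317) + 2915×(-997)
Scale by 2/1 = 2: (u₀, v₀) = (634, -1994).
General solution: u = 634 + 2915t, v = -1994 - 9168t for integer t.
u ≥ 0: smallest is 634 mod 2915 = 634 (at t = 0), with v = -1994.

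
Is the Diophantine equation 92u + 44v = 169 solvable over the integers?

no

gcd(92, 44) = 4  (92 = 2×44 + 4, 44 = 11×4).
4 does not divide 169 (remainder 1), so no integer solutions.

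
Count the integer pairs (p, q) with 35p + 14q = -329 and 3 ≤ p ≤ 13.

gcd(35, 14):
  35 = 2·14 + 7
  14 = 2·7
so gcd(35, 14) = 7.
Back-substitute for Bézout coefficients:
  7 = 35 - 2·14
  ... = 35·(1) + 14·(-2)
Scale by -47: particular solution (-47, 94); reduce p mod 2: (1, -26).
General solution: p = 1 + 2t, q = -26 - 5t for integer t.
3 ≤ 1 + 2t ≤ 13 gives t ∈ [1, 6], which is 6 values.

6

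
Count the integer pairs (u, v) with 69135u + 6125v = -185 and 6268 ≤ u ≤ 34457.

23

gcd(69135, 6125) = 5  (69135 = 11*6125 + 1760, 6125 = 3*1760 + 845, 1760 = 2*845 + 70, 845 = 12*70 + 5, 70 = 14*5).
Back-substituting, 69135*(-87) + 6125*(982) = 5.
Scale by -37: particular solution (3219, -36334); reduce u mod 1225: (769, -8680).
General solution: u = 769 + 1225t, v = -8680 - 13827t for integer t.
6268 ≤ 769 + 1225t ≤ 34457 gives t ∈ [5, 27], which is 23 values.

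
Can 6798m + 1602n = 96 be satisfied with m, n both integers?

gcd(6798, 1602) = 6  (6798 = 4*1602 + 390, 1602 = 4*390 + 42, 390 = 9*42 + 12, 42 = 3*12 + 6, 12 = 2*6).
6 divides 96, so integer solutions exist.

yes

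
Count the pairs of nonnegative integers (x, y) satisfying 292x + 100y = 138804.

gcd(292, 100) = 4  (292 = 2*100 + 92, 100 = 1*92 + 8, 92 = 11*8 + 4, 8 = 2*4).
Back-substituting, 292*(12) + 100*(-35) = 4.
Scale by 34701: one solution is (416412, -1214535). Reduce x mod 25: (12, 1353).
General: x = 12 + 25t, y = 1353 - 73t.
x ≥ 0 ⇒ t ≥ 0; y ≥ 0 ⇒ t ≤ 18. So t ∈ [0, 18]: 19 solutions.

19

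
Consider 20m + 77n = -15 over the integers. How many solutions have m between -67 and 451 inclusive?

gcd(77, 20) = 1.
By Bézout, 20·(27) + 77·(-7) = 1.
Particular solution: (57, -15).
General solution: m = 57 + 77t, n = -15 - 20t for integer t.
-67 ≤ 57 + 77t ≤ 451 gives t ∈ [-1, 5], which is 7 values.

7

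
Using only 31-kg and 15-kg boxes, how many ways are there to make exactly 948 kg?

2

Need nonnegative integers with 31j + 15k = 948.
gcd(31, 15) = 1, and 31·(1) + 15·(-2) = 1.
So (j₀, k₀) = (948, -1896); general j = 948 + 15t, k = -1896 - 31t.
j ≥ 0 ⇒ t ≥ -63; k ≥ 0 ⇒ t ≤ -62. That's 2 values of t.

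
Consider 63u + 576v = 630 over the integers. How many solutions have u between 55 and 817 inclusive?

12

gcd(576, 63) = 9  (576 = 9·63 + 9, 63 = 7·9).
Back-substituting, 63·(-9) + 576·(1) = 9.
Scale by 70: particular solution (-630, 70); reduce u mod 64: (10, 0).
General solution: u = 10 + 64t, v = 0 - 7t for integer t.
55 ≤ 10 + 64t ≤ 817 gives t ∈ [1, 12], which is 12 values.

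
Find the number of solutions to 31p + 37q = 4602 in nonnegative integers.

4

gcd(37, 31) = 1  (37 = 1·31 + 6, 31 = 5·6 + 1, 6 = 6·1).
Back-substituting, 31·(6) + 37·(-5) = 1.
Scale by 4602: one solution is (27612, -23010). Reduce p mod 37: (10, 116).
General: p = 10 + 37t, q = 116 - 31t.
p ≥ 0 ⇒ t ≥ 0; q ≥ 0 ⇒ t ≤ 3. So t ∈ [0, 3]: 4 solutions.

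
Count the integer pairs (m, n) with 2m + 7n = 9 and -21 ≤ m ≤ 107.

19

gcd(7, 2) = 1  (7 = 3·2 + 1, 2 = 2·1).
Back-substituting, 2·(-3) + 7·(1) = 1.
Scale by 9: particular solution (-27, 9); reduce m mod 7: (1, 1).
General solution: m = 1 + 7t, n = 1 - 2t for integer t.
-21 ≤ 1 + 7t ≤ 107 gives t ∈ [-3, 15], which is 19 values.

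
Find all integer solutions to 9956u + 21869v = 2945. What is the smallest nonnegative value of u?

gcd(21869, 9956):
  21869 = 2*9956 + 1957
  9956 = 5*1957 + 171
  1957 = 11*171 + 76
  171 = 2*76 + 19
  76 = 4*19
so gcd(21869, 9956) = 19.
19 divides 2945, so solutions exist.
Back-substitute for Bézout coefficients:
  19 = 171 - 2*76
  ... = 9956*(257) + 21869*(-117)
Scale by 2945/19 = 155: (u₀, v₀) = (39835, -18135).
General solution: u = 39835 + 1151t, v = -18135 - 524t for integer t.
u ≥ 0: smallest is 39835 mod 1151 = 701 (at t = -34), with v = -319.

701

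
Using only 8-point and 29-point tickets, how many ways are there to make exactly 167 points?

Need nonnegative integers with 8j + 29k = 167.
gcd(8, 29) = 1, and 8·(11) + 29·(-3) = 1.
So (j₀, k₀) = (1837, -501); general j = 1837 + 29t, k = -501 - 8t.
j ≥ 0 ⇒ t ≥ -63; k ≥ 0 ⇒ t ≤ -63. That's 1 value of t.

1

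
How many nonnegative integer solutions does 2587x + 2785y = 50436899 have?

7

gcd(2785, 2587):
  2785 = 1×2587 + 198
  2587 = 13×198 + 13
  198 = 15×13 + 3
  13 = 4×3 + 1
  3 = 3×1
so gcd(2785, 2587) = 1.
Back-substitute for Bézout coefficients:
  1 = 13 - 4×3
  ... = 2587×(858) + 2785×(-797)
Scale by 50436899: one solution is (43274859342, -40198208503). Reduce x mod 2785: (377, 17760).
General: x = 377 + 2785t, y = 17760 - 2587t.
x ≥ 0 ⇒ t ≥ 0; y ≥ 0 ⇒ t ≤ 6. So t ∈ [0, 6]: 7 solutions.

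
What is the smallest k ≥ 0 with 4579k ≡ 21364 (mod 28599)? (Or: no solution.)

13639

gcd(28599, 4579) = 1.
1 divides 21364, so solutions exist.
By Bézout, 4579*(-9050) + 28599*(1449) = 1.
So 4579*(-9050) ≡ 1 (mod 28599); multiply by 21364: k ≡ -193344200 (mod 28599).
Smallest nonnegative: k = -193344200 mod 28599 = 13639.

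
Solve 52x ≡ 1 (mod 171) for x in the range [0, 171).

148

gcd(171, 52) = 1.
By Bézout, 52×(-23) + 171×(7) = 1.
So 52×-23 ≡ 1 (mod 171), and -23 mod 171 = 148.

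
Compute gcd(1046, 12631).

gcd(12631, 1046):
  12631 = 12×1046 + 79
  1046 = 13×79 + 19
  79 = 4×19 + 3
  19 = 6×3 + 1
  3 = 3×1
so gcd(12631, 1046) = 1.

1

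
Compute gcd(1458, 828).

gcd(1458, 828):
  1458 = 1·828 + 630
  828 = 1·630 + 198
  630 = 3·198 + 36
  198 = 5·36 + 18
  36 = 2·18
so gcd(1458, 828) = 18.

18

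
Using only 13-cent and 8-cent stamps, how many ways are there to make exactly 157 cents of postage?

Need nonnegative integers with 13j + 8k = 157.
gcd(13, 8) = 1, and 13·(-3) + 8·(5) = 1.
So (j₀, k₀) = (-471, 785); general j = -471 + 8t, k = 785 - 13t.
j ≥ 0 ⇒ t ≥ 59; k ≥ 0 ⇒ t ≤ 60. That's 2 values of t.

2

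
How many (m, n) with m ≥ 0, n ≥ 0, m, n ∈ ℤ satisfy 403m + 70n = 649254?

23

gcd(403, 70):
  403 = 5×70 + 53
  70 = 1×53 + 17
  53 = 3×17 + 2
  17 = 8×2 + 1
  2 = 2×1
so gcd(403, 70) = 1.
Back-substitute for Bézout coefficients:
  1 = 17 - 8×2
  ... = 403×(-33) + 70×(190)
Scale by 649254: one solution is (-21425382, 123358260). Reduce m mod 70: (8, 9229).
General: m = 8 + 70t, n = 9229 - 403t.
m ≥ 0 ⇒ t ≥ 0; n ≥ 0 ⇒ t ≤ 22. So t ∈ [0, 22]: 23 solutions.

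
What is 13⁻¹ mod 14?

13

gcd(14, 13) = 1  (14 = 1*13 + 1, 13 = 13*1).
Back-substituting, 13*(-1) + 14*(1) = 1.
So 13*-1 ≡ 1 (mod 14), and -1 mod 14 = 13.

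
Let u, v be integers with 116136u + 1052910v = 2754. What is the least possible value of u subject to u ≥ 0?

55204

gcd(1052910, 116136):
  1052910 = 9×116136 + 7686
  116136 = 15×7686 + 846
  7686 = 9×846 + 72
  846 = 11×72 + 54
  72 = 1×54 + 18
  54 = 3×18
so gcd(1052910, 116136) = 18.
18 divides 2754, so solutions exist.
Back-substitute for Bézout coefficients:
  18 = 72 - 1×54
  ... = 116136×(-14932) + 1052910×(1647)
Scale by 2754/18 = 153: (u₀, v₀) = (-2284596, 251991).
General solution: u = -2284596 + 58495t, v = 251991 - 6452t for integer t.
u ≥ 0: smallest is -2284596 mod 58495 = 55204 (at t = 40), with v = -6089.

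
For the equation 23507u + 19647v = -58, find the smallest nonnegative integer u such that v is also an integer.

gcd(23507, 19647) = 1.
1 divides -58, so solutions exist.
By Bézout, 23507*(6398) + 19647*(-7655) = 1.
Scale by -58/1 = -58: (u₀, v₀) = (-371084, 443990).
General solution: u = -371084 + 19647t, v = 443990 - 23507t for integer t.
u ≥ 0: smallest is -371084 mod 19647 = 2209 (at t = 19), with v = -2643.

2209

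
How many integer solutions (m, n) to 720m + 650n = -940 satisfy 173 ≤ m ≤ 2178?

gcd(720, 650):
  720 = 1×650 + 70
  650 = 9×70 + 20
  70 = 3×20 + 10
  20 = 2×10
so gcd(720, 650) = 10.
Back-substitute for Bézout coefficients:
  10 = 70 - 3×20
  ... = 720×(28) + 650×(-31)
Scale by -94: particular solution (-2632, 2914); reduce m mod 65: (33, -38).
General solution: m = 33 + 65t, n = -38 - 72t for integer t.
173 ≤ 33 + 65t ≤ 2178 gives t ∈ [3, 33], which is 31 values.

31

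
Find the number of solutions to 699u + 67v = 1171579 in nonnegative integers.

25

gcd(699, 67):
  699 = 10×67 + 29
  67 = 2×29 + 9
  29 = 3×9 + 2
  9 = 4×2 + 1
  2 = 2×1
so gcd(699, 67) = 1.
Back-substitute for Bézout coefficients:
  1 = 9 - 4×2
  ... = 699×(-30) + 67×(313)
Scale by 1171579: one solution is (-35147370, 366704227). Reduce u mod 67: (26, 17215).
General: u = 26 + 67t, v = 17215 - 699t.
u ≥ 0 ⇒ t ≥ 0; v ≥ 0 ⇒ t ≤ 24. So t ∈ [0, 24]: 25 solutions.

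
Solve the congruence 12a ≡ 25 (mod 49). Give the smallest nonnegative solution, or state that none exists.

gcd(49, 12) = 1.
1 divides 25, so solutions exist.
By Bézout, 12×(-4) + 49×(1) = 1.
So 12×(-4) ≡ 1 (mod 49); multiply by 25: a ≡ -100 (mod 49).
Smallest nonnegative: a = -100 mod 49 = 47.

47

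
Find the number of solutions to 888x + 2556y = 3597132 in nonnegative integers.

19

gcd(2556, 888) = 12  (2556 = 2*888 + 780, 888 = 1*780 + 108, 780 = 7*108 + 24, 108 = 4*24 + 12, 24 = 2*12).
Back-substituting, 888*(95) + 2556*(-33) = 12.
Scale by 299761: one solution is (28477295, -9892113). Reduce x mod 213: (47, 1391).
General: x = 47 + 213t, y = 1391 - 74t.
x ≥ 0 ⇒ t ≥ 0; y ≥ 0 ⇒ t ≤ 18. So t ∈ [0, 18]: 19 solutions.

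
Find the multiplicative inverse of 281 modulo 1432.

gcd(1432, 281) = 1  (1432 = 5*281 + 27, 281 = 10*27 + 11, 27 = 2*11 + 5, 11 = 2*5 + 1, 5 = 5*1).
Back-substituting, 281*(265) + 1432*(-52) = 1.
So 281*265 ≡ 1 (mod 1432), and 265 mod 1432 = 265.

265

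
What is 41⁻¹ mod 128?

25

gcd(128, 41) = 1  (128 = 3*41 + 5, 41 = 8*5 + 1, 5 = 5*1).
Back-substituting, 41*(25) + 128*(-8) = 1.
So 41*25 ≡ 1 (mod 128), and 25 mod 128 = 25.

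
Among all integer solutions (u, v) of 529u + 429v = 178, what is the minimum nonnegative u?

79

gcd(529, 429) = 1.
1 divides 178, so solutions exist.
By Bézout, 529*(133) + 429*(-164) = 1.
Scale by 178/1 = 178: (u₀, v₀) = (23674, -29192).
General solution: u = 23674 + 429t, v = -29192 - 529t for integer t.
u ≥ 0: smallest is 23674 mod 429 = 79 (at t = -55), with v = -97.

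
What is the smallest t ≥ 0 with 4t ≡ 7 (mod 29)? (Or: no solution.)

gcd(29, 4):
  29 = 7*4 + 1
  4 = 4*1
so gcd(29, 4) = 1.
1 divides 7, so solutions exist.
Back-substitute for Bézout coefficients:
  1 = 29 - 7*4
  ... = 4*(-7) + 29*(1)
So 4*(-7) ≡ 1 (mod 29); multiply by 7: t ≡ -49 (mod 29).
Smallest nonnegative: t = -49 mod 29 = 9.

9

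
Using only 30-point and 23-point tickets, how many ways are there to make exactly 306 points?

1

Need nonnegative integers with 30j + 23k = 306.
gcd(30, 23) = 1, and 30·(10) + 23·(-13) = 1.
So (j₀, k₀) = (3060, -3978); general j = 3060 + 23t, k = -3978 - 30t.
j ≥ 0 ⇒ t ≥ -133; k ≥ 0 ⇒ t ≤ -133. That's 1 value of t.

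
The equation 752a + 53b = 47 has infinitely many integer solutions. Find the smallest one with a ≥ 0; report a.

gcd(752, 53):
  752 = 14×53 + 10
  53 = 5×10 + 3
  10 = 3×3 + 1
  3 = 3×1
so gcd(752, 53) = 1.
1 divides 47, so solutions exist.
Back-substitute for Bézout coefficients:
  1 = 10 - 3×3
  ... = 752×(16) + 53×(-227)
Scale by 47/1 = 47: (a₀, b₀) = (752, -10669).
General solution: a = 752 + 53t, b = -10669 - 752t for integer t.
a ≥ 0: smallest is 752 mod 53 = 10 (at t = -14), with b = -141.

10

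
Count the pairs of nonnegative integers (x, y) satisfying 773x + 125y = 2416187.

25

gcd(773, 125):
  773 = 6*125 + 23
  125 = 5*23 + 10
  23 = 2*10 + 3
  10 = 3*3 + 1
  3 = 3*1
so gcd(773, 125) = 1.
Back-substitute for Bézout coefficients:
  1 = 10 - 3*3
  ... = 773*(-38) + 125*(235)
Scale by 2416187: one solution is (-91815106, 567803945). Reduce x mod 125: (19, 19212).
General: x = 19 + 125t, y = 19212 - 773t.
x ≥ 0 ⇒ t ≥ 0; y ≥ 0 ⇒ t ≤ 24. So t ∈ [0, 24]: 25 solutions.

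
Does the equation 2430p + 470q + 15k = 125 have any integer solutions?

gcd(2430, 470) = 10.
gcd(10, 15) = 5.
5 divides 125, so integer solutions exist.

yes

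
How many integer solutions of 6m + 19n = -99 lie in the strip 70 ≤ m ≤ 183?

gcd(19, 6) = 1  (19 = 3*6 + 1, 6 = 6*1).
Back-substituting, 6*(-3) + 19*(1) = 1.
Scale by -99: particular solution (297, -99); reduce m mod 19: (12, -9).
General solution: m = 12 + 19t, n = -9 - 6t for integer t.
70 ≤ 12 + 19t ≤ 183 gives t ∈ [4, 9], which is 6 values.

6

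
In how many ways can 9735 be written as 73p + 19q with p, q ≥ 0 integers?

7

gcd(73, 19):
  73 = 3×19 + 16
  19 = 1×16 + 3
  16 = 5×3 + 1
  3 = 3×1
so gcd(73, 19) = 1.
Back-substitute for Bézout coefficients:
  1 = 16 - 5×3
  ... = 73×(6) + 19×(-23)
Scale by 9735: one solution is (58410, -223905). Reduce p mod 19: (4, 497).
General: p = 4 + 19t, q = 497 - 73t.
p ≥ 0 ⇒ t ≥ 0; q ≥ 0 ⇒ t ≤ 6. So t ∈ [0, 6]: 7 solutions.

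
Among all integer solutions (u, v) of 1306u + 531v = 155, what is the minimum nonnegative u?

425

gcd(1306, 531) = 1  (1306 = 2×531 + 244, 531 = 2×244 + 43, 244 = 5×43 + 29, 43 = 1×29 + 14, 29 = 2×14 + 1, 14 = 14×1).
1 divides 155, so solutions exist.
Back-substituting, 1306×(37) + 531×(-91) = 1.
Scale by 155/1 = 155: (u₀, v₀) = (5735, -14105).
General solution: u = 5735 + 531t, v = -14105 - 1306t for integer t.
u ≥ 0: smallest is 5735 mod 531 = 425 (at t = -10), with v = -1045.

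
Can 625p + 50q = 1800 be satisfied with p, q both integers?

gcd(625, 50) = 25.
25 divides 1800, so integer solutions exist.

yes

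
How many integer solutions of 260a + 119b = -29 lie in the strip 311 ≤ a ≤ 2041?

14

gcd(260, 119) = 1  (260 = 2×119 + 22, 119 = 5×22 + 9, 22 = 2×9 + 4, 9 = 2×4 + 1, 4 = 4×1).
Back-substituting, 260×(-27) + 119×(59) = 1.
Scale by -29: particular solution (783, -1711); reduce a mod 119: (69, -151).
General solution: a = 69 + 119t, b = -151 - 260t for integer t.
311 ≤ 69 + 119t ≤ 2041 gives t ∈ [3, 16], which is 14 values.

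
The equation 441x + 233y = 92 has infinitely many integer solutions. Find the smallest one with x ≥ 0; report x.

220

gcd(441, 233) = 1.
1 divides 92, so solutions exist.
By Bézout, 441×(-28) + 233×(53) = 1.
Scale by 92/1 = 92: (x₀, y₀) = (-2576, 4876).
General solution: x = -2576 + 233t, y = 4876 - 441t for integer t.
x ≥ 0: smallest is -2576 mod 233 = 220 (at t = 12), with y = -416.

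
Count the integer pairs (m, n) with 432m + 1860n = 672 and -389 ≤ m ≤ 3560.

25

gcd(1860, 432) = 12.
By Bézout, 432·(56) + 1860·(-13) = 12.
Particular solution: (36, -8).
General solution: m = 36 + 155t, n = -8 - 36t for integer t.
-389 ≤ 36 + 155t ≤ 3560 gives t ∈ [-2, 22], which is 25 values.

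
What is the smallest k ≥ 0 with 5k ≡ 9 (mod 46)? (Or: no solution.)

11

gcd(46, 5):
  46 = 9·5 + 1
  5 = 5·1
so gcd(46, 5) = 1.
1 divides 9, so solutions exist.
Back-substitute for Bézout coefficients:
  1 = 46 - 9·5
  ... = 5·(-9) + 46·(1)
So 5·(-9) ≡ 1 (mod 46); multiply by 9: k ≡ -81 (mod 46).
Smallest nonnegative: k = -81 mod 46 = 11.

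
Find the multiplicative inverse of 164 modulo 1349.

255

gcd(1349, 164) = 1.
By Bézout, 164*(255) + 1349*(-31) = 1.
So 164*255 ≡ 1 (mod 1349), and 255 mod 1349 = 255.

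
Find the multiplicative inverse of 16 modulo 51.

gcd(51, 16) = 1.
By Bézout, 16*(16) + 51*(-5) = 1.
So 16*16 ≡ 1 (mod 51), and 16 mod 51 = 16.

16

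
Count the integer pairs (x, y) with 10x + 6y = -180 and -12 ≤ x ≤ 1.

5

gcd(10, 6):
  10 = 1×6 + 4
  6 = 1×4 + 2
  4 = 2×2
so gcd(10, 6) = 2.
Back-substitute for Bézout coefficients:
  2 = 6 - 1×4
  ... = 10×(-1) + 6×(2)
Scale by -90: particular solution (90, -180); reduce x mod 3: (0, -30).
General solution: x = 0 + 3t, y = -30 - 5t for integer t.
-12 ≤ 0 + 3t ≤ 1 gives t ∈ [-4, 0], which is 5 values.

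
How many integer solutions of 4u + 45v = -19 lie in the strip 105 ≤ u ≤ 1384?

29

gcd(45, 4) = 1.
By Bézout, 4·(-11) + 45·(1) = 1.
Particular solution: (29, -3).
General solution: u = 29 + 45t, v = -3 - 4t for integer t.
105 ≤ 29 + 45t ≤ 1384 gives t ∈ [2, 30], which is 29 values.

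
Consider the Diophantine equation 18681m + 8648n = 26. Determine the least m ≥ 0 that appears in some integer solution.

1330

gcd(18681, 8648) = 1.
1 divides 26, so solutions exist.
By Bézout, 18681·(1049) + 8648·(-2266) = 1.
Scale by 26/1 = 26: (m₀, n₀) = (27274, -58916).
General solution: m = 27274 + 8648t, n = -58916 - 18681t for integer t.
m ≥ 0: smallest is 27274 mod 8648 = 1330 (at t = -3), with n = -2873.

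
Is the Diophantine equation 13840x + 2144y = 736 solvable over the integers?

gcd(13840, 2144):
  13840 = 6·2144 + 976
  2144 = 2·976 + 192
  976 = 5·192 + 16
  192 = 12·16
so gcd(13840, 2144) = 16.
16 divides 736, so integer solutions exist.

yes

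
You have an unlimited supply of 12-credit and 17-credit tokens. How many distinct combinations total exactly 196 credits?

1

Need nonnegative integers with 12j + 17k = 196.
gcd(12, 17) = 1, and 12·(-7) + 17·(5) = 1.
So (j₀, k₀) = (-1372, 980); general j = -1372 + 17t, k = 980 - 12t.
j ≥ 0 ⇒ t ≥ 81; k ≥ 0 ⇒ t ≤ 81. That's 1 value of t.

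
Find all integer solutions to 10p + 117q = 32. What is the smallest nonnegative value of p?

gcd(117, 10):
  117 = 11×10 + 7
  10 = 1×7 + 3
  7 = 2×3 + 1
  3 = 3×1
so gcd(117, 10) = 1.
1 divides 32, so solutions exist.
Back-substitute for Bézout coefficients:
  1 = 7 - 2×3
  ... = 10×(-35) + 117×(3)
Scale by 32/1 = 32: (p₀, q₀) = (-1120, 96).
General solution: p = -1120 + 117t, q = 96 - 10t for integer t.
p ≥ 0: smallest is -1120 mod 117 = 50 (at t = 10), with q = -4.

50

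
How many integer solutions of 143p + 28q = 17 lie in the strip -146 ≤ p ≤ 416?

20

gcd(143, 28) = 1  (143 = 5*28 + 3, 28 = 9*3 + 1, 3 = 3*1).
Back-substituting, 143*(-9) + 28*(46) = 1.
Scale by 17: particular solution (-153, 782); reduce p mod 28: (15, -76).
General solution: p = 15 + 28t, q = -76 - 143t for integer t.
-146 ≤ 15 + 28t ≤ 416 gives t ∈ [-5, 14], which is 20 values.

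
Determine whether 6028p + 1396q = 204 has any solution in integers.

gcd(6028, 1396) = 4  (6028 = 4×1396 + 444, 1396 = 3×444 + 64, 444 = 6×64 + 60, 64 = 1×60 + 4, 60 = 15×4).
4 divides 204, so integer solutions exist.

yes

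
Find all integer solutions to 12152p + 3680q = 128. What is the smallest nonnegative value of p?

384

gcd(12152, 3680) = 8.
8 divides 128, so solutions exist.
By Bézout, 12152×(139) + 3680×(-459) = 8.
Scale by 128/8 = 16: (p₀, q₀) = (2224, -7344).
General solution: p = 2224 + 460t, q = -7344 - 1519t for integer t.
p ≥ 0: smallest is 2224 mod 460 = 384 (at t = -4), with q = -1268.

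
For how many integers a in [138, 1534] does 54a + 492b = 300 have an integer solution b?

17

gcd(492, 54) = 6.
By Bézout, 54·(-9) + 492·(1) = 6.
Particular solution: (42, -4).
General solution: a = 42 + 82t, b = -4 - 9t for integer t.
138 ≤ 42 + 82t ≤ 1534 gives t ∈ [2, 18], which is 17 values.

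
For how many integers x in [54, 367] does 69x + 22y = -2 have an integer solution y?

15

gcd(69, 22):
  69 = 3·22 + 3
  22 = 7·3 + 1
  3 = 3·1
so gcd(69, 22) = 1.
Back-substitute for Bézout coefficients:
  1 = 22 - 7·3
  ... = 69·(-7) + 22·(22)
Scale by -2: particular solution (14, -44); reduce x mod 22: (14, -44).
General solution: x = 14 + 22t, y = -44 - 69t for integer t.
54 ≤ 14 + 22t ≤ 367 gives t ∈ [2, 16], which is 15 values.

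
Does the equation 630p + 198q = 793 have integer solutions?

gcd(630, 198) = 18.
18 does not divide 793 (remainder 1), so no integer solutions.

no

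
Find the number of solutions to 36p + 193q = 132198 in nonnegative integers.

gcd(193, 36) = 1  (193 = 5·36 + 13, 36 = 2·13 + 10, 13 = 1·10 + 3, 10 = 3·3 + 1, 3 = 3·1).
Back-substituting, 36·(59) + 193·(-11) = 1.
Scale by 132198: one solution is (7799682, -1454178). Reduce p mod 193: (166, 654).
General: p = 166 + 193t, q = 654 - 36t.
p ≥ 0 ⇒ t ≥ 0; q ≥ 0 ⇒ t ≤ 18. So t ∈ [0, 18]: 19 solutions.

19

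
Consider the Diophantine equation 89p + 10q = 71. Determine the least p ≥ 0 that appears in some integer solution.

gcd(89, 10) = 1.
1 divides 71, so solutions exist.
By Bézout, 89*(-1) + 10*(9) = 1.
Scale by 71/1 = 71: (p₀, q₀) = (-71, 639).
General solution: p = -71 + 10t, q = 639 - 89t for integer t.
p ≥ 0: smallest is -71 mod 10 = 9 (at t = 8), with q = -73.

9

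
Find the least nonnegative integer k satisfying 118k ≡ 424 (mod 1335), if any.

gcd(1335, 118):
  1335 = 11·118 + 37
  118 = 3·37 + 7
  37 = 5·7 + 2
  7 = 3·2 + 1
  2 = 2·1
so gcd(1335, 118) = 1.
1 divides 424, so solutions exist.
Back-substitute for Bézout coefficients:
  1 = 7 - 3·2
  ... = 118·(577) + 1335·(-51)
So 118·(577) ≡ 1 (mod 1335); multiply by 424: k ≡ 244648 (mod 1335).
Smallest nonnegative: k = 244648 mod 1335 = 343.

343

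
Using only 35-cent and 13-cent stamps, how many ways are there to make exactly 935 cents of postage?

2

Need nonnegative integers with 35j + 13k = 935.
gcd(35, 13) = 1, and 35·(3) + 13·(-8) = 1.
So (j₀, k₀) = (2805, -7480); general j = 2805 + 13t, k = -7480 - 35t.
j ≥ 0 ⇒ t ≥ -215; k ≥ 0 ⇒ t ≤ -214. That's 2 values of t.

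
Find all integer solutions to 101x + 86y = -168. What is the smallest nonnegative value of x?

gcd(101, 86):
  101 = 1*86 + 15
  86 = 5*15 + 11
  15 = 1*11 + 4
  11 = 2*4 + 3
  4 = 1*3 + 1
  3 = 3*1
so gcd(101, 86) = 1.
1 divides -168, so solutions exist.
Back-substitute for Bézout coefficients:
  1 = 4 - 1*3
  ... = 101*(23) + 86*(-27)
Scale by -168/1 = -168: (x₀, y₀) = (-3864, 4536).
General solution: x = -3864 + 86t, y = 4536 - 101t for integer t.
x ≥ 0: smallest is -3864 mod 86 = 6 (at t = 45), with y = -9.

6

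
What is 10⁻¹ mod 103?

31

gcd(103, 10) = 1  (103 = 10*10 + 3, 10 = 3*3 + 1, 3 = 3*1).
Back-substituting, 10*(31) + 103*(-3) = 1.
So 10*31 ≡ 1 (mod 103), and 31 mod 103 = 31.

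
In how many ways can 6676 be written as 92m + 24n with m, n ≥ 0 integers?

gcd(92, 24) = 4  (92 = 3·24 + 20, 24 = 1·20 + 4, 20 = 5·4).
Back-substituting, 92·(-1) + 24·(4) = 4.
Scale by 1669: one solution is (-1669, 6676). Reduce m mod 6: (5, 259).
General: m = 5 + 6t, n = 259 - 23t.
m ≥ 0 ⇒ t ≥ 0; n ≥ 0 ⇒ t ≤ 11. So t ∈ [0, 11]: 12 solutions.

12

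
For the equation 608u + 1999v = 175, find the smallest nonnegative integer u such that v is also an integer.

1996

gcd(1999, 608):
  1999 = 3×608 + 175
  608 = 3×175 + 83
  175 = 2×83 + 9
  83 = 9×9 + 2
  9 = 4×2 + 1
  2 = 2×1
so gcd(1999, 608) = 1.
1 divides 175, so solutions exist.
Back-substitute for Bézout coefficients:
  1 = 9 - 4×2
  ... = 608×(-891) + 1999×(271)
Scale by 175/1 = 175: (u₀, v₀) = (-155925, 47425).
General solution: u = -155925 + 1999t, v = 47425 - 608t for integer t.
u ≥ 0: smallest is -155925 mod 1999 = 1996 (at t = 79), with v = -607.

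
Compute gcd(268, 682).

2

gcd(682, 268):
  682 = 2×268 + 146
  268 = 1×146 + 122
  146 = 1×122 + 24
  122 = 5×24 + 2
  24 = 12×2
so gcd(682, 268) = 2.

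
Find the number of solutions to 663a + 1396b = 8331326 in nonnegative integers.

gcd(1396, 663) = 1  (1396 = 2·663 + 70, 663 = 9·70 + 33, 70 = 2·33 + 4, 33 = 8·4 + 1, 4 = 4·1).
Back-substituting, 663·(339) + 1396·(-161) = 1.
Scale by 8331326: one solution is (2824319514, -1341343486). Reduce a mod 1396: (718, 5627).
General: a = 718 + 1396t, b = 5627 - 663t.
a ≥ 0 ⇒ t ≥ 0; b ≥ 0 ⇒ t ≤ 8. So t ∈ [0, 8]: 9 solutions.

9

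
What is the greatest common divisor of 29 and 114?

gcd(114, 29):
  114 = 3×29 + 27
  29 = 1×27 + 2
  27 = 13×2 + 1
  2 = 2×1
so gcd(114, 29) = 1.

1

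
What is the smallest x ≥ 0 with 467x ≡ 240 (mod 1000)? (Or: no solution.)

gcd(1000, 467) = 1  (1000 = 2×467 + 66, 467 = 7×66 + 5, 66 = 13×5 + 1, 5 = 5×1).
1 divides 240, so solutions exist.
Back-substituting, 467×(-197) + 1000×(92) = 1.
So 467×(-197) ≡ 1 (mod 1000); multiply by 240: x ≡ -47280 (mod 1000).
Smallest nonnegative: x = -47280 mod 1000 = 720.

720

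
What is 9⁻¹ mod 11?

gcd(11, 9) = 1.
By Bézout, 9×(5) + 11×(-4) = 1.
So 9×5 ≡ 1 (mod 11), and 5 mod 11 = 5.

5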